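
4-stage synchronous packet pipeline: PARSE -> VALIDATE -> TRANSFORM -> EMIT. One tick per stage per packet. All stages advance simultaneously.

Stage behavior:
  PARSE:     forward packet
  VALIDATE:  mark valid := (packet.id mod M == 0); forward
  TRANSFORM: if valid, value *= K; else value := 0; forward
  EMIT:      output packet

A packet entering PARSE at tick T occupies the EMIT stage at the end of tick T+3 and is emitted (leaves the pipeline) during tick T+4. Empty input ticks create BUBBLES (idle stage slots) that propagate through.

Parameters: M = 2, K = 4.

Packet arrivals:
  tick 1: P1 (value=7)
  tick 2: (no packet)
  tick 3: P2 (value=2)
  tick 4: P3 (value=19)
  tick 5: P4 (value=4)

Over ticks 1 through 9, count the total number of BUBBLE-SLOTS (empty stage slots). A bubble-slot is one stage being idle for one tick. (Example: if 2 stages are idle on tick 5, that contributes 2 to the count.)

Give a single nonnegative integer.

Answer: 20

Derivation:
Tick 1: [PARSE:P1(v=7,ok=F), VALIDATE:-, TRANSFORM:-, EMIT:-] out:-; bubbles=3
Tick 2: [PARSE:-, VALIDATE:P1(v=7,ok=F), TRANSFORM:-, EMIT:-] out:-; bubbles=3
Tick 3: [PARSE:P2(v=2,ok=F), VALIDATE:-, TRANSFORM:P1(v=0,ok=F), EMIT:-] out:-; bubbles=2
Tick 4: [PARSE:P3(v=19,ok=F), VALIDATE:P2(v=2,ok=T), TRANSFORM:-, EMIT:P1(v=0,ok=F)] out:-; bubbles=1
Tick 5: [PARSE:P4(v=4,ok=F), VALIDATE:P3(v=19,ok=F), TRANSFORM:P2(v=8,ok=T), EMIT:-] out:P1(v=0); bubbles=1
Tick 6: [PARSE:-, VALIDATE:P4(v=4,ok=T), TRANSFORM:P3(v=0,ok=F), EMIT:P2(v=8,ok=T)] out:-; bubbles=1
Tick 7: [PARSE:-, VALIDATE:-, TRANSFORM:P4(v=16,ok=T), EMIT:P3(v=0,ok=F)] out:P2(v=8); bubbles=2
Tick 8: [PARSE:-, VALIDATE:-, TRANSFORM:-, EMIT:P4(v=16,ok=T)] out:P3(v=0); bubbles=3
Tick 9: [PARSE:-, VALIDATE:-, TRANSFORM:-, EMIT:-] out:P4(v=16); bubbles=4
Total bubble-slots: 20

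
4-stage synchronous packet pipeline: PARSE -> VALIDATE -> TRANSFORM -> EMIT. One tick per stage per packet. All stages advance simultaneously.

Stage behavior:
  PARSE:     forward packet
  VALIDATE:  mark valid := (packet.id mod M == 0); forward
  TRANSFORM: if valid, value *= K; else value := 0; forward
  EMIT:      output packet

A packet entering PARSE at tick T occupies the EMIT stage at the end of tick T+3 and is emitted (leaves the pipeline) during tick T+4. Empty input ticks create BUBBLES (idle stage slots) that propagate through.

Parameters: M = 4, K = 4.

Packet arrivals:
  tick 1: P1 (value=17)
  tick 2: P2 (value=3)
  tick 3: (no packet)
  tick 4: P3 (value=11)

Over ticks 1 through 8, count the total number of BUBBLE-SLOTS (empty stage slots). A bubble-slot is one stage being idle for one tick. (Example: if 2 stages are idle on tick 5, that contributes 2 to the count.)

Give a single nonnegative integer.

Tick 1: [PARSE:P1(v=17,ok=F), VALIDATE:-, TRANSFORM:-, EMIT:-] out:-; bubbles=3
Tick 2: [PARSE:P2(v=3,ok=F), VALIDATE:P1(v=17,ok=F), TRANSFORM:-, EMIT:-] out:-; bubbles=2
Tick 3: [PARSE:-, VALIDATE:P2(v=3,ok=F), TRANSFORM:P1(v=0,ok=F), EMIT:-] out:-; bubbles=2
Tick 4: [PARSE:P3(v=11,ok=F), VALIDATE:-, TRANSFORM:P2(v=0,ok=F), EMIT:P1(v=0,ok=F)] out:-; bubbles=1
Tick 5: [PARSE:-, VALIDATE:P3(v=11,ok=F), TRANSFORM:-, EMIT:P2(v=0,ok=F)] out:P1(v=0); bubbles=2
Tick 6: [PARSE:-, VALIDATE:-, TRANSFORM:P3(v=0,ok=F), EMIT:-] out:P2(v=0); bubbles=3
Tick 7: [PARSE:-, VALIDATE:-, TRANSFORM:-, EMIT:P3(v=0,ok=F)] out:-; bubbles=3
Tick 8: [PARSE:-, VALIDATE:-, TRANSFORM:-, EMIT:-] out:P3(v=0); bubbles=4
Total bubble-slots: 20

Answer: 20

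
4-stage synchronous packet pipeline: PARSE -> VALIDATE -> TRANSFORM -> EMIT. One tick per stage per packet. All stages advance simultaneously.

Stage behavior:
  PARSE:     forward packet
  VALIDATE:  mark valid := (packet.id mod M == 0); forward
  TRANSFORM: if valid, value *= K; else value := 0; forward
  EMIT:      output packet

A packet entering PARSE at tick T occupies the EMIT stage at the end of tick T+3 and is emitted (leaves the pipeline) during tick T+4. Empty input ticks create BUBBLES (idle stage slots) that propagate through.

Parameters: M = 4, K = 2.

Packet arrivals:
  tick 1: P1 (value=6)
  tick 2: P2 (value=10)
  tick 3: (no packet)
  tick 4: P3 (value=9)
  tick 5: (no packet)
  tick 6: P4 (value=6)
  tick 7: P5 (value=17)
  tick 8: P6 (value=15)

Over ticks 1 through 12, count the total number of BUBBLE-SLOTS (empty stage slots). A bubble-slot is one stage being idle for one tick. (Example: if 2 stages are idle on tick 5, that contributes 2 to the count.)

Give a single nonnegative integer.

Tick 1: [PARSE:P1(v=6,ok=F), VALIDATE:-, TRANSFORM:-, EMIT:-] out:-; bubbles=3
Tick 2: [PARSE:P2(v=10,ok=F), VALIDATE:P1(v=6,ok=F), TRANSFORM:-, EMIT:-] out:-; bubbles=2
Tick 3: [PARSE:-, VALIDATE:P2(v=10,ok=F), TRANSFORM:P1(v=0,ok=F), EMIT:-] out:-; bubbles=2
Tick 4: [PARSE:P3(v=9,ok=F), VALIDATE:-, TRANSFORM:P2(v=0,ok=F), EMIT:P1(v=0,ok=F)] out:-; bubbles=1
Tick 5: [PARSE:-, VALIDATE:P3(v=9,ok=F), TRANSFORM:-, EMIT:P2(v=0,ok=F)] out:P1(v=0); bubbles=2
Tick 6: [PARSE:P4(v=6,ok=F), VALIDATE:-, TRANSFORM:P3(v=0,ok=F), EMIT:-] out:P2(v=0); bubbles=2
Tick 7: [PARSE:P5(v=17,ok=F), VALIDATE:P4(v=6,ok=T), TRANSFORM:-, EMIT:P3(v=0,ok=F)] out:-; bubbles=1
Tick 8: [PARSE:P6(v=15,ok=F), VALIDATE:P5(v=17,ok=F), TRANSFORM:P4(v=12,ok=T), EMIT:-] out:P3(v=0); bubbles=1
Tick 9: [PARSE:-, VALIDATE:P6(v=15,ok=F), TRANSFORM:P5(v=0,ok=F), EMIT:P4(v=12,ok=T)] out:-; bubbles=1
Tick 10: [PARSE:-, VALIDATE:-, TRANSFORM:P6(v=0,ok=F), EMIT:P5(v=0,ok=F)] out:P4(v=12); bubbles=2
Tick 11: [PARSE:-, VALIDATE:-, TRANSFORM:-, EMIT:P6(v=0,ok=F)] out:P5(v=0); bubbles=3
Tick 12: [PARSE:-, VALIDATE:-, TRANSFORM:-, EMIT:-] out:P6(v=0); bubbles=4
Total bubble-slots: 24

Answer: 24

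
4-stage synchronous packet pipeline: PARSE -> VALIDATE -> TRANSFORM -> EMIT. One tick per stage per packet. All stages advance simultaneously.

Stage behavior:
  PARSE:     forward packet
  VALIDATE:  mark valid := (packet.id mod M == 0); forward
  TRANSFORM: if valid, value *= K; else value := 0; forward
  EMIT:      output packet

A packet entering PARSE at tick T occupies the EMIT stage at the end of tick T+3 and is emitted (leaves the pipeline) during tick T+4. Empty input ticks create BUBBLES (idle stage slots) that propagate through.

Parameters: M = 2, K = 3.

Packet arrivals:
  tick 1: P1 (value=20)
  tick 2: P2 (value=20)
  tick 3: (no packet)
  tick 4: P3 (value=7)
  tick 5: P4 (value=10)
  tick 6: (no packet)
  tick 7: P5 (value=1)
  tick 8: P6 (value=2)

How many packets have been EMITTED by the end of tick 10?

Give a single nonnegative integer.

Answer: 4

Derivation:
Tick 1: [PARSE:P1(v=20,ok=F), VALIDATE:-, TRANSFORM:-, EMIT:-] out:-; in:P1
Tick 2: [PARSE:P2(v=20,ok=F), VALIDATE:P1(v=20,ok=F), TRANSFORM:-, EMIT:-] out:-; in:P2
Tick 3: [PARSE:-, VALIDATE:P2(v=20,ok=T), TRANSFORM:P1(v=0,ok=F), EMIT:-] out:-; in:-
Tick 4: [PARSE:P3(v=7,ok=F), VALIDATE:-, TRANSFORM:P2(v=60,ok=T), EMIT:P1(v=0,ok=F)] out:-; in:P3
Tick 5: [PARSE:P4(v=10,ok=F), VALIDATE:P3(v=7,ok=F), TRANSFORM:-, EMIT:P2(v=60,ok=T)] out:P1(v=0); in:P4
Tick 6: [PARSE:-, VALIDATE:P4(v=10,ok=T), TRANSFORM:P3(v=0,ok=F), EMIT:-] out:P2(v=60); in:-
Tick 7: [PARSE:P5(v=1,ok=F), VALIDATE:-, TRANSFORM:P4(v=30,ok=T), EMIT:P3(v=0,ok=F)] out:-; in:P5
Tick 8: [PARSE:P6(v=2,ok=F), VALIDATE:P5(v=1,ok=F), TRANSFORM:-, EMIT:P4(v=30,ok=T)] out:P3(v=0); in:P6
Tick 9: [PARSE:-, VALIDATE:P6(v=2,ok=T), TRANSFORM:P5(v=0,ok=F), EMIT:-] out:P4(v=30); in:-
Tick 10: [PARSE:-, VALIDATE:-, TRANSFORM:P6(v=6,ok=T), EMIT:P5(v=0,ok=F)] out:-; in:-
Emitted by tick 10: ['P1', 'P2', 'P3', 'P4']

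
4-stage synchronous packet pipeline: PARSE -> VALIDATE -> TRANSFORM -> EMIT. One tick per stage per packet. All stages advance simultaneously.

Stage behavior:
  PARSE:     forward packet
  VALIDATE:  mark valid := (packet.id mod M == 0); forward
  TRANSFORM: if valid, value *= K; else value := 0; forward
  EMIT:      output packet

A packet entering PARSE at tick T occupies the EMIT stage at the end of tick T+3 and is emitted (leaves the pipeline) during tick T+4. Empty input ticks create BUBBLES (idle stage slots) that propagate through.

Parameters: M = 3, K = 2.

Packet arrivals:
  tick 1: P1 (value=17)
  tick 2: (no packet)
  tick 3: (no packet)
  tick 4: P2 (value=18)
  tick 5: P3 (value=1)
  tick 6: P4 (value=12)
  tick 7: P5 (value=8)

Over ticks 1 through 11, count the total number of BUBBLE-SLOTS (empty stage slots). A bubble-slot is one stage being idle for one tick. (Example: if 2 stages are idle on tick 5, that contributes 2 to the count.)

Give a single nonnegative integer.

Answer: 24

Derivation:
Tick 1: [PARSE:P1(v=17,ok=F), VALIDATE:-, TRANSFORM:-, EMIT:-] out:-; bubbles=3
Tick 2: [PARSE:-, VALIDATE:P1(v=17,ok=F), TRANSFORM:-, EMIT:-] out:-; bubbles=3
Tick 3: [PARSE:-, VALIDATE:-, TRANSFORM:P1(v=0,ok=F), EMIT:-] out:-; bubbles=3
Tick 4: [PARSE:P2(v=18,ok=F), VALIDATE:-, TRANSFORM:-, EMIT:P1(v=0,ok=F)] out:-; bubbles=2
Tick 5: [PARSE:P3(v=1,ok=F), VALIDATE:P2(v=18,ok=F), TRANSFORM:-, EMIT:-] out:P1(v=0); bubbles=2
Tick 6: [PARSE:P4(v=12,ok=F), VALIDATE:P3(v=1,ok=T), TRANSFORM:P2(v=0,ok=F), EMIT:-] out:-; bubbles=1
Tick 7: [PARSE:P5(v=8,ok=F), VALIDATE:P4(v=12,ok=F), TRANSFORM:P3(v=2,ok=T), EMIT:P2(v=0,ok=F)] out:-; bubbles=0
Tick 8: [PARSE:-, VALIDATE:P5(v=8,ok=F), TRANSFORM:P4(v=0,ok=F), EMIT:P3(v=2,ok=T)] out:P2(v=0); bubbles=1
Tick 9: [PARSE:-, VALIDATE:-, TRANSFORM:P5(v=0,ok=F), EMIT:P4(v=0,ok=F)] out:P3(v=2); bubbles=2
Tick 10: [PARSE:-, VALIDATE:-, TRANSFORM:-, EMIT:P5(v=0,ok=F)] out:P4(v=0); bubbles=3
Tick 11: [PARSE:-, VALIDATE:-, TRANSFORM:-, EMIT:-] out:P5(v=0); bubbles=4
Total bubble-slots: 24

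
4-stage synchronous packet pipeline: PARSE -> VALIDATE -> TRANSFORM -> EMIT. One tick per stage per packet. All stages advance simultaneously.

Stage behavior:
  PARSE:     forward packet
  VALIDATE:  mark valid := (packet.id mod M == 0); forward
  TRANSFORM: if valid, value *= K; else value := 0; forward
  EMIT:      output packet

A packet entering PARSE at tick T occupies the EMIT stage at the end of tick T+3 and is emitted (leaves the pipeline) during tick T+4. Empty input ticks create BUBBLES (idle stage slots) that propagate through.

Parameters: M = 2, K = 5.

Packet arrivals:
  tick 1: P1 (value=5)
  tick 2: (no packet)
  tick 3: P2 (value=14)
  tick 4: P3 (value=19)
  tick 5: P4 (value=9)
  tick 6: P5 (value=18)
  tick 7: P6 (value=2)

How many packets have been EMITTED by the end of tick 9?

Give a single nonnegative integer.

Tick 1: [PARSE:P1(v=5,ok=F), VALIDATE:-, TRANSFORM:-, EMIT:-] out:-; in:P1
Tick 2: [PARSE:-, VALIDATE:P1(v=5,ok=F), TRANSFORM:-, EMIT:-] out:-; in:-
Tick 3: [PARSE:P2(v=14,ok=F), VALIDATE:-, TRANSFORM:P1(v=0,ok=F), EMIT:-] out:-; in:P2
Tick 4: [PARSE:P3(v=19,ok=F), VALIDATE:P2(v=14,ok=T), TRANSFORM:-, EMIT:P1(v=0,ok=F)] out:-; in:P3
Tick 5: [PARSE:P4(v=9,ok=F), VALIDATE:P3(v=19,ok=F), TRANSFORM:P2(v=70,ok=T), EMIT:-] out:P1(v=0); in:P4
Tick 6: [PARSE:P5(v=18,ok=F), VALIDATE:P4(v=9,ok=T), TRANSFORM:P3(v=0,ok=F), EMIT:P2(v=70,ok=T)] out:-; in:P5
Tick 7: [PARSE:P6(v=2,ok=F), VALIDATE:P5(v=18,ok=F), TRANSFORM:P4(v=45,ok=T), EMIT:P3(v=0,ok=F)] out:P2(v=70); in:P6
Tick 8: [PARSE:-, VALIDATE:P6(v=2,ok=T), TRANSFORM:P5(v=0,ok=F), EMIT:P4(v=45,ok=T)] out:P3(v=0); in:-
Tick 9: [PARSE:-, VALIDATE:-, TRANSFORM:P6(v=10,ok=T), EMIT:P5(v=0,ok=F)] out:P4(v=45); in:-
Emitted by tick 9: ['P1', 'P2', 'P3', 'P4']

Answer: 4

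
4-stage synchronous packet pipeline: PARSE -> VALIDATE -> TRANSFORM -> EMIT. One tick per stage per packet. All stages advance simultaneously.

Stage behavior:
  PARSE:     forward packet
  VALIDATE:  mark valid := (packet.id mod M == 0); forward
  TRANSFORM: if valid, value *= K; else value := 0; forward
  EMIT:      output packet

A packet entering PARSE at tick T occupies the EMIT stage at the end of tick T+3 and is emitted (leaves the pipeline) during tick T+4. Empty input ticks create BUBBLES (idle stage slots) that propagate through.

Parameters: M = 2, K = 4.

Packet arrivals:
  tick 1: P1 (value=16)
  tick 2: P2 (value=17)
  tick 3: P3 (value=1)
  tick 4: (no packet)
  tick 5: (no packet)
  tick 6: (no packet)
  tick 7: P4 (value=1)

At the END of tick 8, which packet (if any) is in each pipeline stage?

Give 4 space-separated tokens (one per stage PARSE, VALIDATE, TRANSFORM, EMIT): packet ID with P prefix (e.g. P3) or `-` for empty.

Answer: - P4 - -

Derivation:
Tick 1: [PARSE:P1(v=16,ok=F), VALIDATE:-, TRANSFORM:-, EMIT:-] out:-; in:P1
Tick 2: [PARSE:P2(v=17,ok=F), VALIDATE:P1(v=16,ok=F), TRANSFORM:-, EMIT:-] out:-; in:P2
Tick 3: [PARSE:P3(v=1,ok=F), VALIDATE:P2(v=17,ok=T), TRANSFORM:P1(v=0,ok=F), EMIT:-] out:-; in:P3
Tick 4: [PARSE:-, VALIDATE:P3(v=1,ok=F), TRANSFORM:P2(v=68,ok=T), EMIT:P1(v=0,ok=F)] out:-; in:-
Tick 5: [PARSE:-, VALIDATE:-, TRANSFORM:P3(v=0,ok=F), EMIT:P2(v=68,ok=T)] out:P1(v=0); in:-
Tick 6: [PARSE:-, VALIDATE:-, TRANSFORM:-, EMIT:P3(v=0,ok=F)] out:P2(v=68); in:-
Tick 7: [PARSE:P4(v=1,ok=F), VALIDATE:-, TRANSFORM:-, EMIT:-] out:P3(v=0); in:P4
Tick 8: [PARSE:-, VALIDATE:P4(v=1,ok=T), TRANSFORM:-, EMIT:-] out:-; in:-
At end of tick 8: ['-', 'P4', '-', '-']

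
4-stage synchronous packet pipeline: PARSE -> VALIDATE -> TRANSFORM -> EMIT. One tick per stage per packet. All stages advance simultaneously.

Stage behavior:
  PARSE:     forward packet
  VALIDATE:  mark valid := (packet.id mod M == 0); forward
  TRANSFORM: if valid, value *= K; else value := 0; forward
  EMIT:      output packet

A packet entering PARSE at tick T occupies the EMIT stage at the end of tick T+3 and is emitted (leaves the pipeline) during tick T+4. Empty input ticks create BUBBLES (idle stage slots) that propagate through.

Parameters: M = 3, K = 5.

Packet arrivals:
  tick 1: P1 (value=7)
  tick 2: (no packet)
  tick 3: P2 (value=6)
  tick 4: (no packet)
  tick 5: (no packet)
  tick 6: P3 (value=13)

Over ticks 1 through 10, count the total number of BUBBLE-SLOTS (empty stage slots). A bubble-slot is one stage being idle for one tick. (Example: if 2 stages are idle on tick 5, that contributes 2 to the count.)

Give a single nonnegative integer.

Answer: 28

Derivation:
Tick 1: [PARSE:P1(v=7,ok=F), VALIDATE:-, TRANSFORM:-, EMIT:-] out:-; bubbles=3
Tick 2: [PARSE:-, VALIDATE:P1(v=7,ok=F), TRANSFORM:-, EMIT:-] out:-; bubbles=3
Tick 3: [PARSE:P2(v=6,ok=F), VALIDATE:-, TRANSFORM:P1(v=0,ok=F), EMIT:-] out:-; bubbles=2
Tick 4: [PARSE:-, VALIDATE:P2(v=6,ok=F), TRANSFORM:-, EMIT:P1(v=0,ok=F)] out:-; bubbles=2
Tick 5: [PARSE:-, VALIDATE:-, TRANSFORM:P2(v=0,ok=F), EMIT:-] out:P1(v=0); bubbles=3
Tick 6: [PARSE:P3(v=13,ok=F), VALIDATE:-, TRANSFORM:-, EMIT:P2(v=0,ok=F)] out:-; bubbles=2
Tick 7: [PARSE:-, VALIDATE:P3(v=13,ok=T), TRANSFORM:-, EMIT:-] out:P2(v=0); bubbles=3
Tick 8: [PARSE:-, VALIDATE:-, TRANSFORM:P3(v=65,ok=T), EMIT:-] out:-; bubbles=3
Tick 9: [PARSE:-, VALIDATE:-, TRANSFORM:-, EMIT:P3(v=65,ok=T)] out:-; bubbles=3
Tick 10: [PARSE:-, VALIDATE:-, TRANSFORM:-, EMIT:-] out:P3(v=65); bubbles=4
Total bubble-slots: 28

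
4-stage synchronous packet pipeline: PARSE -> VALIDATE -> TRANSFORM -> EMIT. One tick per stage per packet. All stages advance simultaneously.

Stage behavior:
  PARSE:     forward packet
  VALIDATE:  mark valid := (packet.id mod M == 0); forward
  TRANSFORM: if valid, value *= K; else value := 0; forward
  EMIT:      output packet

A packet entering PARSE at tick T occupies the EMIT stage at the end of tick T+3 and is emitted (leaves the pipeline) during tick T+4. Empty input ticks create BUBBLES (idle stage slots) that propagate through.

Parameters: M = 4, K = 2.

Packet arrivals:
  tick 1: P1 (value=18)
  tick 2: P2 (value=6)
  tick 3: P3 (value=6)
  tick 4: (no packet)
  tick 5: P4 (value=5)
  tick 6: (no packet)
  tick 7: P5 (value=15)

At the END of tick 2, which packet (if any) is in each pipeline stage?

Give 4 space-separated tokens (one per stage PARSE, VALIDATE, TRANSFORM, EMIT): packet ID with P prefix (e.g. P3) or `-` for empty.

Answer: P2 P1 - -

Derivation:
Tick 1: [PARSE:P1(v=18,ok=F), VALIDATE:-, TRANSFORM:-, EMIT:-] out:-; in:P1
Tick 2: [PARSE:P2(v=6,ok=F), VALIDATE:P1(v=18,ok=F), TRANSFORM:-, EMIT:-] out:-; in:P2
At end of tick 2: ['P2', 'P1', '-', '-']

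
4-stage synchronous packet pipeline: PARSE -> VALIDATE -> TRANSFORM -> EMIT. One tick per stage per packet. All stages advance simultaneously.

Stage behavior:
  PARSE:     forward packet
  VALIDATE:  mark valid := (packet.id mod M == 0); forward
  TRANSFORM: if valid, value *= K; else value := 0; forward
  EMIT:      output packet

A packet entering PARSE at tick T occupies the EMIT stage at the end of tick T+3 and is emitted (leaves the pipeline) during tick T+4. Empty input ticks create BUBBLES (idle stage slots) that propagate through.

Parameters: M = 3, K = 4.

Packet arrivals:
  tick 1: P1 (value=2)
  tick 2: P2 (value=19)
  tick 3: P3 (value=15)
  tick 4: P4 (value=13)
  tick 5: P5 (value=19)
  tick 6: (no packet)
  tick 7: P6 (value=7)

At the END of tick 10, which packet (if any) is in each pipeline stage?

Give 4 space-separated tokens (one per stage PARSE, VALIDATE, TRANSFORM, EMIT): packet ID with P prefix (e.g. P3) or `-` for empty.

Answer: - - - P6

Derivation:
Tick 1: [PARSE:P1(v=2,ok=F), VALIDATE:-, TRANSFORM:-, EMIT:-] out:-; in:P1
Tick 2: [PARSE:P2(v=19,ok=F), VALIDATE:P1(v=2,ok=F), TRANSFORM:-, EMIT:-] out:-; in:P2
Tick 3: [PARSE:P3(v=15,ok=F), VALIDATE:P2(v=19,ok=F), TRANSFORM:P1(v=0,ok=F), EMIT:-] out:-; in:P3
Tick 4: [PARSE:P4(v=13,ok=F), VALIDATE:P3(v=15,ok=T), TRANSFORM:P2(v=0,ok=F), EMIT:P1(v=0,ok=F)] out:-; in:P4
Tick 5: [PARSE:P5(v=19,ok=F), VALIDATE:P4(v=13,ok=F), TRANSFORM:P3(v=60,ok=T), EMIT:P2(v=0,ok=F)] out:P1(v=0); in:P5
Tick 6: [PARSE:-, VALIDATE:P5(v=19,ok=F), TRANSFORM:P4(v=0,ok=F), EMIT:P3(v=60,ok=T)] out:P2(v=0); in:-
Tick 7: [PARSE:P6(v=7,ok=F), VALIDATE:-, TRANSFORM:P5(v=0,ok=F), EMIT:P4(v=0,ok=F)] out:P3(v=60); in:P6
Tick 8: [PARSE:-, VALIDATE:P6(v=7,ok=T), TRANSFORM:-, EMIT:P5(v=0,ok=F)] out:P4(v=0); in:-
Tick 9: [PARSE:-, VALIDATE:-, TRANSFORM:P6(v=28,ok=T), EMIT:-] out:P5(v=0); in:-
Tick 10: [PARSE:-, VALIDATE:-, TRANSFORM:-, EMIT:P6(v=28,ok=T)] out:-; in:-
At end of tick 10: ['-', '-', '-', 'P6']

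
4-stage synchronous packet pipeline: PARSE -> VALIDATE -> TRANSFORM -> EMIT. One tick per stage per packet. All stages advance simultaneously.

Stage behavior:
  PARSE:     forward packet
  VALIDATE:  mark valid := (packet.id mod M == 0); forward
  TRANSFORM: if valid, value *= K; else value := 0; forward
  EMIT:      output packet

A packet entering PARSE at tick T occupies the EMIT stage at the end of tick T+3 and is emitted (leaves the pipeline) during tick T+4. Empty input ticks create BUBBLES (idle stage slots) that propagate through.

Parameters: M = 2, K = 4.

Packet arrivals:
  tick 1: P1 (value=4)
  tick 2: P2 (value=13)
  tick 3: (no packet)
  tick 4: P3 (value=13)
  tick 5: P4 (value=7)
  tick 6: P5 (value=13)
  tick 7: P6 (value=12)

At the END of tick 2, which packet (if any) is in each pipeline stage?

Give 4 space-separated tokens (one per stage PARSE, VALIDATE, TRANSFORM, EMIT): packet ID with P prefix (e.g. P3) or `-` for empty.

Tick 1: [PARSE:P1(v=4,ok=F), VALIDATE:-, TRANSFORM:-, EMIT:-] out:-; in:P1
Tick 2: [PARSE:P2(v=13,ok=F), VALIDATE:P1(v=4,ok=F), TRANSFORM:-, EMIT:-] out:-; in:P2
At end of tick 2: ['P2', 'P1', '-', '-']

Answer: P2 P1 - -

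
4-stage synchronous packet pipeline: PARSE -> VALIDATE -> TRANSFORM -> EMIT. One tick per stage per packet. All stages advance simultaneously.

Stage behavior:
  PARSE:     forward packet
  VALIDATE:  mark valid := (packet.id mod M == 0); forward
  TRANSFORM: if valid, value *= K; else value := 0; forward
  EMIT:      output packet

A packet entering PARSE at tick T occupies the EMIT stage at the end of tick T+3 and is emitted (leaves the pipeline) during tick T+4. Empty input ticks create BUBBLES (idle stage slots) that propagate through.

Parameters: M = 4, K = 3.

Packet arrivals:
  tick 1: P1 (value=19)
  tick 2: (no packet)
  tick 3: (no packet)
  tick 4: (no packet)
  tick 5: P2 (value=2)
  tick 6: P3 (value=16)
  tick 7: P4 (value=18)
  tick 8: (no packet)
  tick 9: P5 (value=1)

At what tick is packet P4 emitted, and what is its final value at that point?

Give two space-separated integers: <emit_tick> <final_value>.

Answer: 11 54

Derivation:
Tick 1: [PARSE:P1(v=19,ok=F), VALIDATE:-, TRANSFORM:-, EMIT:-] out:-; in:P1
Tick 2: [PARSE:-, VALIDATE:P1(v=19,ok=F), TRANSFORM:-, EMIT:-] out:-; in:-
Tick 3: [PARSE:-, VALIDATE:-, TRANSFORM:P1(v=0,ok=F), EMIT:-] out:-; in:-
Tick 4: [PARSE:-, VALIDATE:-, TRANSFORM:-, EMIT:P1(v=0,ok=F)] out:-; in:-
Tick 5: [PARSE:P2(v=2,ok=F), VALIDATE:-, TRANSFORM:-, EMIT:-] out:P1(v=0); in:P2
Tick 6: [PARSE:P3(v=16,ok=F), VALIDATE:P2(v=2,ok=F), TRANSFORM:-, EMIT:-] out:-; in:P3
Tick 7: [PARSE:P4(v=18,ok=F), VALIDATE:P3(v=16,ok=F), TRANSFORM:P2(v=0,ok=F), EMIT:-] out:-; in:P4
Tick 8: [PARSE:-, VALIDATE:P4(v=18,ok=T), TRANSFORM:P3(v=0,ok=F), EMIT:P2(v=0,ok=F)] out:-; in:-
Tick 9: [PARSE:P5(v=1,ok=F), VALIDATE:-, TRANSFORM:P4(v=54,ok=T), EMIT:P3(v=0,ok=F)] out:P2(v=0); in:P5
Tick 10: [PARSE:-, VALIDATE:P5(v=1,ok=F), TRANSFORM:-, EMIT:P4(v=54,ok=T)] out:P3(v=0); in:-
Tick 11: [PARSE:-, VALIDATE:-, TRANSFORM:P5(v=0,ok=F), EMIT:-] out:P4(v=54); in:-
Tick 12: [PARSE:-, VALIDATE:-, TRANSFORM:-, EMIT:P5(v=0,ok=F)] out:-; in:-
Tick 13: [PARSE:-, VALIDATE:-, TRANSFORM:-, EMIT:-] out:P5(v=0); in:-
P4: arrives tick 7, valid=True (id=4, id%4=0), emit tick 11, final value 54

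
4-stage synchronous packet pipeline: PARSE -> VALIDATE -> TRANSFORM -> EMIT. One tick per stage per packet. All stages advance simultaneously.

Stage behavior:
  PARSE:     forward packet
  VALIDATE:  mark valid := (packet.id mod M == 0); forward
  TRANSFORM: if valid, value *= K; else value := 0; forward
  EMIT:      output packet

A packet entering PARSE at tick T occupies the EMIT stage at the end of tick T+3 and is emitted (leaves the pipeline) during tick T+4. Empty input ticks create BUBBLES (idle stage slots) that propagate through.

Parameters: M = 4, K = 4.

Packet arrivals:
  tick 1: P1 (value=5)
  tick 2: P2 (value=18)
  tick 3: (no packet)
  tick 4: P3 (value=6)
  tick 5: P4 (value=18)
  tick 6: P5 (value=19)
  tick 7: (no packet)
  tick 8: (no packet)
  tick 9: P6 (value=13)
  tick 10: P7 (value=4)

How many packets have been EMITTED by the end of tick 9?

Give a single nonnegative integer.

Tick 1: [PARSE:P1(v=5,ok=F), VALIDATE:-, TRANSFORM:-, EMIT:-] out:-; in:P1
Tick 2: [PARSE:P2(v=18,ok=F), VALIDATE:P1(v=5,ok=F), TRANSFORM:-, EMIT:-] out:-; in:P2
Tick 3: [PARSE:-, VALIDATE:P2(v=18,ok=F), TRANSFORM:P1(v=0,ok=F), EMIT:-] out:-; in:-
Tick 4: [PARSE:P3(v=6,ok=F), VALIDATE:-, TRANSFORM:P2(v=0,ok=F), EMIT:P1(v=0,ok=F)] out:-; in:P3
Tick 5: [PARSE:P4(v=18,ok=F), VALIDATE:P3(v=6,ok=F), TRANSFORM:-, EMIT:P2(v=0,ok=F)] out:P1(v=0); in:P4
Tick 6: [PARSE:P5(v=19,ok=F), VALIDATE:P4(v=18,ok=T), TRANSFORM:P3(v=0,ok=F), EMIT:-] out:P2(v=0); in:P5
Tick 7: [PARSE:-, VALIDATE:P5(v=19,ok=F), TRANSFORM:P4(v=72,ok=T), EMIT:P3(v=0,ok=F)] out:-; in:-
Tick 8: [PARSE:-, VALIDATE:-, TRANSFORM:P5(v=0,ok=F), EMIT:P4(v=72,ok=T)] out:P3(v=0); in:-
Tick 9: [PARSE:P6(v=13,ok=F), VALIDATE:-, TRANSFORM:-, EMIT:P5(v=0,ok=F)] out:P4(v=72); in:P6
Emitted by tick 9: ['P1', 'P2', 'P3', 'P4']

Answer: 4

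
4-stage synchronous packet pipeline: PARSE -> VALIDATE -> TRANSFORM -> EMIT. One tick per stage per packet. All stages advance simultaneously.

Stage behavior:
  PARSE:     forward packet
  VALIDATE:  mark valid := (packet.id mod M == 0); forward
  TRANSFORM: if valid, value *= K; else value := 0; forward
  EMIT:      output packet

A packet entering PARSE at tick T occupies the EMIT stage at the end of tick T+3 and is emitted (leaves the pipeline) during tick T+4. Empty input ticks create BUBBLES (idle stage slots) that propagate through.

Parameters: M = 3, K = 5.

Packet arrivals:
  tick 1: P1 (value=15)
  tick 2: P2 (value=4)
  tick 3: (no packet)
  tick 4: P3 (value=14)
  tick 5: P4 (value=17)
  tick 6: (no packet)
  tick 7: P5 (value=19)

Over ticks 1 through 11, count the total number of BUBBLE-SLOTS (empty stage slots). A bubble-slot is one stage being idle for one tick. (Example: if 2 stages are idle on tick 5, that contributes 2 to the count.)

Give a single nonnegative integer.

Tick 1: [PARSE:P1(v=15,ok=F), VALIDATE:-, TRANSFORM:-, EMIT:-] out:-; bubbles=3
Tick 2: [PARSE:P2(v=4,ok=F), VALIDATE:P1(v=15,ok=F), TRANSFORM:-, EMIT:-] out:-; bubbles=2
Tick 3: [PARSE:-, VALIDATE:P2(v=4,ok=F), TRANSFORM:P1(v=0,ok=F), EMIT:-] out:-; bubbles=2
Tick 4: [PARSE:P3(v=14,ok=F), VALIDATE:-, TRANSFORM:P2(v=0,ok=F), EMIT:P1(v=0,ok=F)] out:-; bubbles=1
Tick 5: [PARSE:P4(v=17,ok=F), VALIDATE:P3(v=14,ok=T), TRANSFORM:-, EMIT:P2(v=0,ok=F)] out:P1(v=0); bubbles=1
Tick 6: [PARSE:-, VALIDATE:P4(v=17,ok=F), TRANSFORM:P3(v=70,ok=T), EMIT:-] out:P2(v=0); bubbles=2
Tick 7: [PARSE:P5(v=19,ok=F), VALIDATE:-, TRANSFORM:P4(v=0,ok=F), EMIT:P3(v=70,ok=T)] out:-; bubbles=1
Tick 8: [PARSE:-, VALIDATE:P5(v=19,ok=F), TRANSFORM:-, EMIT:P4(v=0,ok=F)] out:P3(v=70); bubbles=2
Tick 9: [PARSE:-, VALIDATE:-, TRANSFORM:P5(v=0,ok=F), EMIT:-] out:P4(v=0); bubbles=3
Tick 10: [PARSE:-, VALIDATE:-, TRANSFORM:-, EMIT:P5(v=0,ok=F)] out:-; bubbles=3
Tick 11: [PARSE:-, VALIDATE:-, TRANSFORM:-, EMIT:-] out:P5(v=0); bubbles=4
Total bubble-slots: 24

Answer: 24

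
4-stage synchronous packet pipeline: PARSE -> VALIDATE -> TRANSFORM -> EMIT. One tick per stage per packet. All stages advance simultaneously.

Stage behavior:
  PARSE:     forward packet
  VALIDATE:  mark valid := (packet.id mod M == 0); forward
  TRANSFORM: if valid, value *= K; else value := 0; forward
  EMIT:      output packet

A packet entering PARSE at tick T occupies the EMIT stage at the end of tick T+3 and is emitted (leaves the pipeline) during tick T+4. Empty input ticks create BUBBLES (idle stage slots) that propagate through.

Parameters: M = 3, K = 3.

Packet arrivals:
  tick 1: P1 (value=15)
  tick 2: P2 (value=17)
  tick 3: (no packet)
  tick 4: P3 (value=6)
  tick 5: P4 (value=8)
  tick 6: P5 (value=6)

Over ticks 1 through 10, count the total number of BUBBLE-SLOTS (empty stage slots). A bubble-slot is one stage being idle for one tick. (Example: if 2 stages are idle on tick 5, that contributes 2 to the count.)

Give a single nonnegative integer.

Tick 1: [PARSE:P1(v=15,ok=F), VALIDATE:-, TRANSFORM:-, EMIT:-] out:-; bubbles=3
Tick 2: [PARSE:P2(v=17,ok=F), VALIDATE:P1(v=15,ok=F), TRANSFORM:-, EMIT:-] out:-; bubbles=2
Tick 3: [PARSE:-, VALIDATE:P2(v=17,ok=F), TRANSFORM:P1(v=0,ok=F), EMIT:-] out:-; bubbles=2
Tick 4: [PARSE:P3(v=6,ok=F), VALIDATE:-, TRANSFORM:P2(v=0,ok=F), EMIT:P1(v=0,ok=F)] out:-; bubbles=1
Tick 5: [PARSE:P4(v=8,ok=F), VALIDATE:P3(v=6,ok=T), TRANSFORM:-, EMIT:P2(v=0,ok=F)] out:P1(v=0); bubbles=1
Tick 6: [PARSE:P5(v=6,ok=F), VALIDATE:P4(v=8,ok=F), TRANSFORM:P3(v=18,ok=T), EMIT:-] out:P2(v=0); bubbles=1
Tick 7: [PARSE:-, VALIDATE:P5(v=6,ok=F), TRANSFORM:P4(v=0,ok=F), EMIT:P3(v=18,ok=T)] out:-; bubbles=1
Tick 8: [PARSE:-, VALIDATE:-, TRANSFORM:P5(v=0,ok=F), EMIT:P4(v=0,ok=F)] out:P3(v=18); bubbles=2
Tick 9: [PARSE:-, VALIDATE:-, TRANSFORM:-, EMIT:P5(v=0,ok=F)] out:P4(v=0); bubbles=3
Tick 10: [PARSE:-, VALIDATE:-, TRANSFORM:-, EMIT:-] out:P5(v=0); bubbles=4
Total bubble-slots: 20

Answer: 20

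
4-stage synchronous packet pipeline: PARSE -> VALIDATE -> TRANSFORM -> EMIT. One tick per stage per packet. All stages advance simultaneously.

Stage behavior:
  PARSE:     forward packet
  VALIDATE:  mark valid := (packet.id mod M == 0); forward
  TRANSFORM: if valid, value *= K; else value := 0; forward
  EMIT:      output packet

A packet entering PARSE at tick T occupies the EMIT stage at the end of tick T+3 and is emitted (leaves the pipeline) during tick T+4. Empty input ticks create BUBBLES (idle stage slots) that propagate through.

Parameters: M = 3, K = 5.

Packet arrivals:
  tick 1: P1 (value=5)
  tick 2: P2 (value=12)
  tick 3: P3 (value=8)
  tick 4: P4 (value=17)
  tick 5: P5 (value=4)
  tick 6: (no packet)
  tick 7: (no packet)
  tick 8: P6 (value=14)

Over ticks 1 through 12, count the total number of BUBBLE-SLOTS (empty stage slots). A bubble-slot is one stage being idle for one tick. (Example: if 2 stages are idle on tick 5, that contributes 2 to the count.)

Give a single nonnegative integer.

Answer: 24

Derivation:
Tick 1: [PARSE:P1(v=5,ok=F), VALIDATE:-, TRANSFORM:-, EMIT:-] out:-; bubbles=3
Tick 2: [PARSE:P2(v=12,ok=F), VALIDATE:P1(v=5,ok=F), TRANSFORM:-, EMIT:-] out:-; bubbles=2
Tick 3: [PARSE:P3(v=8,ok=F), VALIDATE:P2(v=12,ok=F), TRANSFORM:P1(v=0,ok=F), EMIT:-] out:-; bubbles=1
Tick 4: [PARSE:P4(v=17,ok=F), VALIDATE:P3(v=8,ok=T), TRANSFORM:P2(v=0,ok=F), EMIT:P1(v=0,ok=F)] out:-; bubbles=0
Tick 5: [PARSE:P5(v=4,ok=F), VALIDATE:P4(v=17,ok=F), TRANSFORM:P3(v=40,ok=T), EMIT:P2(v=0,ok=F)] out:P1(v=0); bubbles=0
Tick 6: [PARSE:-, VALIDATE:P5(v=4,ok=F), TRANSFORM:P4(v=0,ok=F), EMIT:P3(v=40,ok=T)] out:P2(v=0); bubbles=1
Tick 7: [PARSE:-, VALIDATE:-, TRANSFORM:P5(v=0,ok=F), EMIT:P4(v=0,ok=F)] out:P3(v=40); bubbles=2
Tick 8: [PARSE:P6(v=14,ok=F), VALIDATE:-, TRANSFORM:-, EMIT:P5(v=0,ok=F)] out:P4(v=0); bubbles=2
Tick 9: [PARSE:-, VALIDATE:P6(v=14,ok=T), TRANSFORM:-, EMIT:-] out:P5(v=0); bubbles=3
Tick 10: [PARSE:-, VALIDATE:-, TRANSFORM:P6(v=70,ok=T), EMIT:-] out:-; bubbles=3
Tick 11: [PARSE:-, VALIDATE:-, TRANSFORM:-, EMIT:P6(v=70,ok=T)] out:-; bubbles=3
Tick 12: [PARSE:-, VALIDATE:-, TRANSFORM:-, EMIT:-] out:P6(v=70); bubbles=4
Total bubble-slots: 24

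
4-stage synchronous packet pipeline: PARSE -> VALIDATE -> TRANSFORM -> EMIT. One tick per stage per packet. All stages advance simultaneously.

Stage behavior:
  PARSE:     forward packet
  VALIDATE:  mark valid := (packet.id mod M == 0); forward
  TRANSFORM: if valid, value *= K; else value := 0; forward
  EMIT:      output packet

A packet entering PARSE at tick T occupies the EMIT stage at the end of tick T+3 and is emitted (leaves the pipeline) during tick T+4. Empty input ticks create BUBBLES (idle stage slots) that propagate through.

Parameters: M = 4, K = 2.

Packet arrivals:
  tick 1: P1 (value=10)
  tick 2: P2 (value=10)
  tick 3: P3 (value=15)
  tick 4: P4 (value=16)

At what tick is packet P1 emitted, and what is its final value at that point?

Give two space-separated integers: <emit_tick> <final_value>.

Answer: 5 0

Derivation:
Tick 1: [PARSE:P1(v=10,ok=F), VALIDATE:-, TRANSFORM:-, EMIT:-] out:-; in:P1
Tick 2: [PARSE:P2(v=10,ok=F), VALIDATE:P1(v=10,ok=F), TRANSFORM:-, EMIT:-] out:-; in:P2
Tick 3: [PARSE:P3(v=15,ok=F), VALIDATE:P2(v=10,ok=F), TRANSFORM:P1(v=0,ok=F), EMIT:-] out:-; in:P3
Tick 4: [PARSE:P4(v=16,ok=F), VALIDATE:P3(v=15,ok=F), TRANSFORM:P2(v=0,ok=F), EMIT:P1(v=0,ok=F)] out:-; in:P4
Tick 5: [PARSE:-, VALIDATE:P4(v=16,ok=T), TRANSFORM:P3(v=0,ok=F), EMIT:P2(v=0,ok=F)] out:P1(v=0); in:-
Tick 6: [PARSE:-, VALIDATE:-, TRANSFORM:P4(v=32,ok=T), EMIT:P3(v=0,ok=F)] out:P2(v=0); in:-
Tick 7: [PARSE:-, VALIDATE:-, TRANSFORM:-, EMIT:P4(v=32,ok=T)] out:P3(v=0); in:-
Tick 8: [PARSE:-, VALIDATE:-, TRANSFORM:-, EMIT:-] out:P4(v=32); in:-
P1: arrives tick 1, valid=False (id=1, id%4=1), emit tick 5, final value 0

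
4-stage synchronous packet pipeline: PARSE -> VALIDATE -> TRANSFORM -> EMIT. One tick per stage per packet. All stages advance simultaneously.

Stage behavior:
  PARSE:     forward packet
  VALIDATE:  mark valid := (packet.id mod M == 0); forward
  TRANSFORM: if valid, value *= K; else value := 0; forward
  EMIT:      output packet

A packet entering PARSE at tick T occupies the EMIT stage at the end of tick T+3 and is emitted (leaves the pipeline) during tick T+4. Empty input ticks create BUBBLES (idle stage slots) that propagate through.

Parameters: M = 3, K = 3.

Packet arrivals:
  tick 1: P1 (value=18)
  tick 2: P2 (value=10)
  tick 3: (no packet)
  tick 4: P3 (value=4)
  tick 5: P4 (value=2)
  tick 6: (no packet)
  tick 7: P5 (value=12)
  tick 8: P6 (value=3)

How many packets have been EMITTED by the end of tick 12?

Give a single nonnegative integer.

Tick 1: [PARSE:P1(v=18,ok=F), VALIDATE:-, TRANSFORM:-, EMIT:-] out:-; in:P1
Tick 2: [PARSE:P2(v=10,ok=F), VALIDATE:P1(v=18,ok=F), TRANSFORM:-, EMIT:-] out:-; in:P2
Tick 3: [PARSE:-, VALIDATE:P2(v=10,ok=F), TRANSFORM:P1(v=0,ok=F), EMIT:-] out:-; in:-
Tick 4: [PARSE:P3(v=4,ok=F), VALIDATE:-, TRANSFORM:P2(v=0,ok=F), EMIT:P1(v=0,ok=F)] out:-; in:P3
Tick 5: [PARSE:P4(v=2,ok=F), VALIDATE:P3(v=4,ok=T), TRANSFORM:-, EMIT:P2(v=0,ok=F)] out:P1(v=0); in:P4
Tick 6: [PARSE:-, VALIDATE:P4(v=2,ok=F), TRANSFORM:P3(v=12,ok=T), EMIT:-] out:P2(v=0); in:-
Tick 7: [PARSE:P5(v=12,ok=F), VALIDATE:-, TRANSFORM:P4(v=0,ok=F), EMIT:P3(v=12,ok=T)] out:-; in:P5
Tick 8: [PARSE:P6(v=3,ok=F), VALIDATE:P5(v=12,ok=F), TRANSFORM:-, EMIT:P4(v=0,ok=F)] out:P3(v=12); in:P6
Tick 9: [PARSE:-, VALIDATE:P6(v=3,ok=T), TRANSFORM:P5(v=0,ok=F), EMIT:-] out:P4(v=0); in:-
Tick 10: [PARSE:-, VALIDATE:-, TRANSFORM:P6(v=9,ok=T), EMIT:P5(v=0,ok=F)] out:-; in:-
Tick 11: [PARSE:-, VALIDATE:-, TRANSFORM:-, EMIT:P6(v=9,ok=T)] out:P5(v=0); in:-
Tick 12: [PARSE:-, VALIDATE:-, TRANSFORM:-, EMIT:-] out:P6(v=9); in:-
Emitted by tick 12: ['P1', 'P2', 'P3', 'P4', 'P5', 'P6']

Answer: 6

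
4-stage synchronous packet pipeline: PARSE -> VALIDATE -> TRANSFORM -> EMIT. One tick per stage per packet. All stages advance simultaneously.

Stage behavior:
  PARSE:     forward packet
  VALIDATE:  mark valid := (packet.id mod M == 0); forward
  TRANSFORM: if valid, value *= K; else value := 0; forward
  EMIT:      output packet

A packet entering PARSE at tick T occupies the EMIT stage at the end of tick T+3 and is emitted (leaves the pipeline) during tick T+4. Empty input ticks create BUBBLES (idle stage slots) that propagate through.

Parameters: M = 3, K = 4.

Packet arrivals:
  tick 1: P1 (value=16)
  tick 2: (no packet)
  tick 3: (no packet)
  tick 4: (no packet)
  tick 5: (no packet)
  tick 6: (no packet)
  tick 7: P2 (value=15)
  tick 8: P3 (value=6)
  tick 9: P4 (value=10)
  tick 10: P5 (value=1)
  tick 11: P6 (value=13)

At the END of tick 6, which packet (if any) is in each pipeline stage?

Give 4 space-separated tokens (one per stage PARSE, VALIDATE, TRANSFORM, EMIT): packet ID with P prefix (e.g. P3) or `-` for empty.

Answer: - - - -

Derivation:
Tick 1: [PARSE:P1(v=16,ok=F), VALIDATE:-, TRANSFORM:-, EMIT:-] out:-; in:P1
Tick 2: [PARSE:-, VALIDATE:P1(v=16,ok=F), TRANSFORM:-, EMIT:-] out:-; in:-
Tick 3: [PARSE:-, VALIDATE:-, TRANSFORM:P1(v=0,ok=F), EMIT:-] out:-; in:-
Tick 4: [PARSE:-, VALIDATE:-, TRANSFORM:-, EMIT:P1(v=0,ok=F)] out:-; in:-
Tick 5: [PARSE:-, VALIDATE:-, TRANSFORM:-, EMIT:-] out:P1(v=0); in:-
Tick 6: [PARSE:-, VALIDATE:-, TRANSFORM:-, EMIT:-] out:-; in:-
At end of tick 6: ['-', '-', '-', '-']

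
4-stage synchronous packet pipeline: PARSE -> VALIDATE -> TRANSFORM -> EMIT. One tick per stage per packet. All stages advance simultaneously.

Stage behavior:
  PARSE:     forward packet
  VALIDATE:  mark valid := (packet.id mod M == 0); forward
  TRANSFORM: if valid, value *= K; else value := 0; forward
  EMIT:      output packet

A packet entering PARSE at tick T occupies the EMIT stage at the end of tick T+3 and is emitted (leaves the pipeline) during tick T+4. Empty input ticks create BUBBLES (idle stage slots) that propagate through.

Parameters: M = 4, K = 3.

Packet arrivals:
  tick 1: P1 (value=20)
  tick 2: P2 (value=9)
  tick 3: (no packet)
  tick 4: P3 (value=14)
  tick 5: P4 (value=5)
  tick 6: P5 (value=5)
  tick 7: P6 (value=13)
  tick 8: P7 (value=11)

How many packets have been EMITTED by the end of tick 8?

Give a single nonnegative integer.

Answer: 3

Derivation:
Tick 1: [PARSE:P1(v=20,ok=F), VALIDATE:-, TRANSFORM:-, EMIT:-] out:-; in:P1
Tick 2: [PARSE:P2(v=9,ok=F), VALIDATE:P1(v=20,ok=F), TRANSFORM:-, EMIT:-] out:-; in:P2
Tick 3: [PARSE:-, VALIDATE:P2(v=9,ok=F), TRANSFORM:P1(v=0,ok=F), EMIT:-] out:-; in:-
Tick 4: [PARSE:P3(v=14,ok=F), VALIDATE:-, TRANSFORM:P2(v=0,ok=F), EMIT:P1(v=0,ok=F)] out:-; in:P3
Tick 5: [PARSE:P4(v=5,ok=F), VALIDATE:P3(v=14,ok=F), TRANSFORM:-, EMIT:P2(v=0,ok=F)] out:P1(v=0); in:P4
Tick 6: [PARSE:P5(v=5,ok=F), VALIDATE:P4(v=5,ok=T), TRANSFORM:P3(v=0,ok=F), EMIT:-] out:P2(v=0); in:P5
Tick 7: [PARSE:P6(v=13,ok=F), VALIDATE:P5(v=5,ok=F), TRANSFORM:P4(v=15,ok=T), EMIT:P3(v=0,ok=F)] out:-; in:P6
Tick 8: [PARSE:P7(v=11,ok=F), VALIDATE:P6(v=13,ok=F), TRANSFORM:P5(v=0,ok=F), EMIT:P4(v=15,ok=T)] out:P3(v=0); in:P7
Emitted by tick 8: ['P1', 'P2', 'P3']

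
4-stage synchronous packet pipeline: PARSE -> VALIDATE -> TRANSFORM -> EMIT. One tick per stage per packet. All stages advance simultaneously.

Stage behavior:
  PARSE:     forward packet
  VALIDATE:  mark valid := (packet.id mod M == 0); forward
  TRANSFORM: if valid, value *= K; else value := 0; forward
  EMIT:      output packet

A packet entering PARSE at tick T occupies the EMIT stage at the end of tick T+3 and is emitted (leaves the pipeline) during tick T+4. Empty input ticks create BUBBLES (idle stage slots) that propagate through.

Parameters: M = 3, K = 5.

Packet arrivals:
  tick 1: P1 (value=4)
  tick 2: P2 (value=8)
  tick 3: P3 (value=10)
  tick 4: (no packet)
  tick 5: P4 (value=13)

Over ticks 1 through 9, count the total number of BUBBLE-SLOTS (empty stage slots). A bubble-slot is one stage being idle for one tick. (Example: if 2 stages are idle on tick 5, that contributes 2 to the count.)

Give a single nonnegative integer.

Answer: 20

Derivation:
Tick 1: [PARSE:P1(v=4,ok=F), VALIDATE:-, TRANSFORM:-, EMIT:-] out:-; bubbles=3
Tick 2: [PARSE:P2(v=8,ok=F), VALIDATE:P1(v=4,ok=F), TRANSFORM:-, EMIT:-] out:-; bubbles=2
Tick 3: [PARSE:P3(v=10,ok=F), VALIDATE:P2(v=8,ok=F), TRANSFORM:P1(v=0,ok=F), EMIT:-] out:-; bubbles=1
Tick 4: [PARSE:-, VALIDATE:P3(v=10,ok=T), TRANSFORM:P2(v=0,ok=F), EMIT:P1(v=0,ok=F)] out:-; bubbles=1
Tick 5: [PARSE:P4(v=13,ok=F), VALIDATE:-, TRANSFORM:P3(v=50,ok=T), EMIT:P2(v=0,ok=F)] out:P1(v=0); bubbles=1
Tick 6: [PARSE:-, VALIDATE:P4(v=13,ok=F), TRANSFORM:-, EMIT:P3(v=50,ok=T)] out:P2(v=0); bubbles=2
Tick 7: [PARSE:-, VALIDATE:-, TRANSFORM:P4(v=0,ok=F), EMIT:-] out:P3(v=50); bubbles=3
Tick 8: [PARSE:-, VALIDATE:-, TRANSFORM:-, EMIT:P4(v=0,ok=F)] out:-; bubbles=3
Tick 9: [PARSE:-, VALIDATE:-, TRANSFORM:-, EMIT:-] out:P4(v=0); bubbles=4
Total bubble-slots: 20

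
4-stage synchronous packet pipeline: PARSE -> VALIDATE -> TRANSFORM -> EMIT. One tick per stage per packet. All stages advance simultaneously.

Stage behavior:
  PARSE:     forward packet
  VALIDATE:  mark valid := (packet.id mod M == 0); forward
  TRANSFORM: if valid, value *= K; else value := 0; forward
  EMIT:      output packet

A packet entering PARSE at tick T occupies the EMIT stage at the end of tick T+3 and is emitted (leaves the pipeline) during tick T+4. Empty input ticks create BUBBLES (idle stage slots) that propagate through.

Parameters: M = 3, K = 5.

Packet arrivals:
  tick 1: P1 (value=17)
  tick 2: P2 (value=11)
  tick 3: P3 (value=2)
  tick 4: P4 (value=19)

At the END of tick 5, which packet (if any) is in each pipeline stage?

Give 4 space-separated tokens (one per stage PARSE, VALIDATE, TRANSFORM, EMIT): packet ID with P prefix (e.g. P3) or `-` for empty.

Answer: - P4 P3 P2

Derivation:
Tick 1: [PARSE:P1(v=17,ok=F), VALIDATE:-, TRANSFORM:-, EMIT:-] out:-; in:P1
Tick 2: [PARSE:P2(v=11,ok=F), VALIDATE:P1(v=17,ok=F), TRANSFORM:-, EMIT:-] out:-; in:P2
Tick 3: [PARSE:P3(v=2,ok=F), VALIDATE:P2(v=11,ok=F), TRANSFORM:P1(v=0,ok=F), EMIT:-] out:-; in:P3
Tick 4: [PARSE:P4(v=19,ok=F), VALIDATE:P3(v=2,ok=T), TRANSFORM:P2(v=0,ok=F), EMIT:P1(v=0,ok=F)] out:-; in:P4
Tick 5: [PARSE:-, VALIDATE:P4(v=19,ok=F), TRANSFORM:P3(v=10,ok=T), EMIT:P2(v=0,ok=F)] out:P1(v=0); in:-
At end of tick 5: ['-', 'P4', 'P3', 'P2']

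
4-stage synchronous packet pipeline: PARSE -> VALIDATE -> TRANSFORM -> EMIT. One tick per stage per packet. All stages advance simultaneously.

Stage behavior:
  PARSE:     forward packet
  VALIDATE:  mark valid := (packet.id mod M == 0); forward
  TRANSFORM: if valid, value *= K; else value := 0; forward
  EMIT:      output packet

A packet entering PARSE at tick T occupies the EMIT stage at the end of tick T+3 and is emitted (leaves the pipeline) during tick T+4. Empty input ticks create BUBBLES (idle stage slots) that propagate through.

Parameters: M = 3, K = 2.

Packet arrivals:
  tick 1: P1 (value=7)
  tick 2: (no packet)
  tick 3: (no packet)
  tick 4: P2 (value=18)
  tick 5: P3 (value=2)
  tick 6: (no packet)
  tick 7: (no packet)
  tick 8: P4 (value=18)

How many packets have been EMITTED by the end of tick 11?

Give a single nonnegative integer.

Answer: 3

Derivation:
Tick 1: [PARSE:P1(v=7,ok=F), VALIDATE:-, TRANSFORM:-, EMIT:-] out:-; in:P1
Tick 2: [PARSE:-, VALIDATE:P1(v=7,ok=F), TRANSFORM:-, EMIT:-] out:-; in:-
Tick 3: [PARSE:-, VALIDATE:-, TRANSFORM:P1(v=0,ok=F), EMIT:-] out:-; in:-
Tick 4: [PARSE:P2(v=18,ok=F), VALIDATE:-, TRANSFORM:-, EMIT:P1(v=0,ok=F)] out:-; in:P2
Tick 5: [PARSE:P3(v=2,ok=F), VALIDATE:P2(v=18,ok=F), TRANSFORM:-, EMIT:-] out:P1(v=0); in:P3
Tick 6: [PARSE:-, VALIDATE:P3(v=2,ok=T), TRANSFORM:P2(v=0,ok=F), EMIT:-] out:-; in:-
Tick 7: [PARSE:-, VALIDATE:-, TRANSFORM:P3(v=4,ok=T), EMIT:P2(v=0,ok=F)] out:-; in:-
Tick 8: [PARSE:P4(v=18,ok=F), VALIDATE:-, TRANSFORM:-, EMIT:P3(v=4,ok=T)] out:P2(v=0); in:P4
Tick 9: [PARSE:-, VALIDATE:P4(v=18,ok=F), TRANSFORM:-, EMIT:-] out:P3(v=4); in:-
Tick 10: [PARSE:-, VALIDATE:-, TRANSFORM:P4(v=0,ok=F), EMIT:-] out:-; in:-
Tick 11: [PARSE:-, VALIDATE:-, TRANSFORM:-, EMIT:P4(v=0,ok=F)] out:-; in:-
Emitted by tick 11: ['P1', 'P2', 'P3']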